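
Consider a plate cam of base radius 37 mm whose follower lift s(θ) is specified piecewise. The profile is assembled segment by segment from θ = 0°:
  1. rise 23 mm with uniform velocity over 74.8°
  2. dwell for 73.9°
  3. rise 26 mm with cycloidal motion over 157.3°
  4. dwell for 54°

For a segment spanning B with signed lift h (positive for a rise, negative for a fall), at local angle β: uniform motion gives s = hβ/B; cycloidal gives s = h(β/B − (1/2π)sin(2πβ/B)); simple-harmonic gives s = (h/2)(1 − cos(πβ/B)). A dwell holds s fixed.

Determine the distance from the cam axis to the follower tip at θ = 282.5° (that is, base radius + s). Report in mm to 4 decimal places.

seg 1 [0°–74.8°] uniform, h=23: full span → s += 23 → s = 23.0000
seg 2 [74.8°–148.7°] dwell: s stays 23.0000
seg 3 [148.7°–306°] cycloidal, h=26: θ=282.5° here. β=133.8, B=157.3. 26·(0.8506 − sin(2π·0.8506)/(2π)) = 25.4542 → s = 48.4542
radial distance = base radius + s = 37 + 48.4542 = 85.4542

85.4542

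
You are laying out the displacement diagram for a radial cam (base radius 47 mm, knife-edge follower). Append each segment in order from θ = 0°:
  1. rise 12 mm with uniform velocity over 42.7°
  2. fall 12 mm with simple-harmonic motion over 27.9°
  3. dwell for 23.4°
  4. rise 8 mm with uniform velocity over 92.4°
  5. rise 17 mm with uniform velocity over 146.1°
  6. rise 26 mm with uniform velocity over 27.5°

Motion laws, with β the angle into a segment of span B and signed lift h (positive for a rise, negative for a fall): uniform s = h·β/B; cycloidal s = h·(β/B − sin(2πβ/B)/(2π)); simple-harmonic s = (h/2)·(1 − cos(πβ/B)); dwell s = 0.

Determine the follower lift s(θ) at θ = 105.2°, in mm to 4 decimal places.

seg 1 [0°–42.7°] uniform, h=12: full span → s += 12 → s = 12.0000
seg 2 [42.7°–70.6°] simple-harmonic, h=-12: full span → s += -12 → s = 0.0000
seg 3 [70.6°–94°] dwell: s stays 0.0000
seg 4 [94°–186.4°] uniform, h=8: θ=105.2° here. β=11.2, B=92.4. 8·11.2/92.4 = 0.9697 → s = 0.9697

0.9697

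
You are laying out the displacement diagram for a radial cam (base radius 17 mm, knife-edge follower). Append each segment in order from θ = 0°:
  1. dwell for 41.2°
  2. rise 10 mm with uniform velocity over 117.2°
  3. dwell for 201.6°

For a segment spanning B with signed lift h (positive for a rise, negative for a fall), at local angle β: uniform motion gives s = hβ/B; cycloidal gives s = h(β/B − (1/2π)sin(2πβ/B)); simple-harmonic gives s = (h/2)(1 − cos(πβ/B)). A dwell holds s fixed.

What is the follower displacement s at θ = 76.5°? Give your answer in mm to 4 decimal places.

seg 1 [0°–41.2°] dwell: s stays 0.0000
seg 2 [41.2°–158.4°] uniform, h=10: θ=76.5° here. β=35.3, B=117.2. 10·35.3/117.2 = 3.0119 → s = 3.0119

3.0119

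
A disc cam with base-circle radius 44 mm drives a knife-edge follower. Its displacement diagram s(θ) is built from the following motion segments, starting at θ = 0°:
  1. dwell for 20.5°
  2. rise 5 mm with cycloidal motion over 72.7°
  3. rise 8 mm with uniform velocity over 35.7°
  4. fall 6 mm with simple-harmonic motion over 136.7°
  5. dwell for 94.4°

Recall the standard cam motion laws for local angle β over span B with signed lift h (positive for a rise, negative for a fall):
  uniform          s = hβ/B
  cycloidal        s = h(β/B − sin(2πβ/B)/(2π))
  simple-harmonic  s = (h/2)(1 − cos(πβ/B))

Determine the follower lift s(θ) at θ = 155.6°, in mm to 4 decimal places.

seg 1 [0°–20.5°] dwell: s stays 0.0000
seg 2 [20.5°–93.2°] cycloidal, h=5: full span → s += 5 → s = 5.0000
seg 3 [93.2°–128.9°] uniform, h=8: full span → s += 8 → s = 13.0000
seg 4 [128.9°–265.6°] simple-harmonic, h=-6: θ=155.6° here. β=26.7, B=136.7. -6/2·(1 − cos(π·0.1953)) = -0.5473 → s = 12.4527

12.4527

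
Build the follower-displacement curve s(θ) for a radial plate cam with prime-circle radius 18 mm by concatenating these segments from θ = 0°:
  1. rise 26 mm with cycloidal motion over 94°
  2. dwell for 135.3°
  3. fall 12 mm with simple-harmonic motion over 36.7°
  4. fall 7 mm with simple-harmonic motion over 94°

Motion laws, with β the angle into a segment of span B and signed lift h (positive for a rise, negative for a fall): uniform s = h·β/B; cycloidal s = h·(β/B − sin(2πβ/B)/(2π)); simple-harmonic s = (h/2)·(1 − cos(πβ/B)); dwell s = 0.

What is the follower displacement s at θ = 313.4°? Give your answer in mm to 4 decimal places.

seg 1 [0°–94°] cycloidal, h=26: full span → s += 26 → s = 26.0000
seg 2 [94°–229.3°] dwell: s stays 26.0000
seg 3 [229.3°–266°] simple-harmonic, h=-12: full span → s += -12 → s = 14.0000
seg 4 [266°–360°] simple-harmonic, h=-7: θ=313.4° here. β=47.4, B=94. -7/2·(1 − cos(π·0.5043)) = -3.5468 → s = 10.4532

10.4532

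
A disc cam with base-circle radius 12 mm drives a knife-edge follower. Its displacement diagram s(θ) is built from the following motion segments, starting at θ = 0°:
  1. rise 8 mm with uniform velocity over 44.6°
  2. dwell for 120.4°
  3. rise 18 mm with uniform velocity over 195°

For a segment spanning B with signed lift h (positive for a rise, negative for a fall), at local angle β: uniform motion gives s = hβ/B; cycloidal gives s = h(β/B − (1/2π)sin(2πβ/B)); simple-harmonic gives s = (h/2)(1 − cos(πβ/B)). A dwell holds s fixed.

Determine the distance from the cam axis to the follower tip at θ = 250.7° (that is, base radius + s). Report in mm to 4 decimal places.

seg 1 [0°–44.6°] uniform, h=8: full span → s += 8 → s = 8.0000
seg 2 [44.6°–165°] dwell: s stays 8.0000
seg 3 [165°–360°] uniform, h=18: θ=250.7° here. β=85.7, B=195. 18·85.7/195 = 7.9108 → s = 15.9108
radial distance = base radius + s = 12 + 15.9108 = 27.9108

27.9108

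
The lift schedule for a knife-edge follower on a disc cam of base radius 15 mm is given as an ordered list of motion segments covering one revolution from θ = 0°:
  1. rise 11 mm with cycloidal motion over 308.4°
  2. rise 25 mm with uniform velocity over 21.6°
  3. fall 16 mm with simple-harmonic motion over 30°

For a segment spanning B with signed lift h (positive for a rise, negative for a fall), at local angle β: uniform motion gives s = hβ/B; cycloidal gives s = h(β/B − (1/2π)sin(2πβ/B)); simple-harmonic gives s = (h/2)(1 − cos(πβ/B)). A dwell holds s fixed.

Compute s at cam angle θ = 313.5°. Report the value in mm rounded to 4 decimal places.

seg 1 [0°–308.4°] cycloidal, h=11: full span → s += 11 → s = 11.0000
seg 2 [308.4°–330°] uniform, h=25: θ=313.5° here. β=5.1, B=21.6. 25·5.1/21.6 = 5.9028 → s = 16.9028

16.9028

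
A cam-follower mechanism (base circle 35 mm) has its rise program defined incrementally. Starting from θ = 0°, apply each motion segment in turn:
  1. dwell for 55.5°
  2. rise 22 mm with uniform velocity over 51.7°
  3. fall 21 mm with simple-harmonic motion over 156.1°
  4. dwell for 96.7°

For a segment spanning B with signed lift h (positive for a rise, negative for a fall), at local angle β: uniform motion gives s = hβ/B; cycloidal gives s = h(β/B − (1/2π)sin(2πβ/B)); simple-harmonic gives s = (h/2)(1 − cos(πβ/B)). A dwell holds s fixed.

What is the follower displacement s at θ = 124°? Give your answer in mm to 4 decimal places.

seg 1 [0°–55.5°] dwell: s stays 0.0000
seg 2 [55.5°–107.2°] uniform, h=22: full span → s += 22 → s = 22.0000
seg 3 [107.2°–263.3°] simple-harmonic, h=-21: θ=124° here. β=16.8, B=156.1. -21/2·(1 − cos(π·0.1076)) = -0.5945 → s = 21.4055

21.4055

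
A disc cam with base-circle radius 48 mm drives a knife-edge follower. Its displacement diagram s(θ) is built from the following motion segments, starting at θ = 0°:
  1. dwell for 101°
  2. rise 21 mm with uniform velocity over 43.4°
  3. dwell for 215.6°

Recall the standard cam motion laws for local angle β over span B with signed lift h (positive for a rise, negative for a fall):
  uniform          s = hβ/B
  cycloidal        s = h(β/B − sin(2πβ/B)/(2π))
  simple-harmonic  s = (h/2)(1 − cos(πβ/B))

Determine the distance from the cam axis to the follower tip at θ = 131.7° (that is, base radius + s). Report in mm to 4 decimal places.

seg 1 [0°–101°] dwell: s stays 0.0000
seg 2 [101°–144.4°] uniform, h=21: θ=131.7° here. β=30.7, B=43.4. 21·30.7/43.4 = 14.8548 → s = 14.8548
radial distance = base radius + s = 48 + 14.8548 = 62.8548

62.8548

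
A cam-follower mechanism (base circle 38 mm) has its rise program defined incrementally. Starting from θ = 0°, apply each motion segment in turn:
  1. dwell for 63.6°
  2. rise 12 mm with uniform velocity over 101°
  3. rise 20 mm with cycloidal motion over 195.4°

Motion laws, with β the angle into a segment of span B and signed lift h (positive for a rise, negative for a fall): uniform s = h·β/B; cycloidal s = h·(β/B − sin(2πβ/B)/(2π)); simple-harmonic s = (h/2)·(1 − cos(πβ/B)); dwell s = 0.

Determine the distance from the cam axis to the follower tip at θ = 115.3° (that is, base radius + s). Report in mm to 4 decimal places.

seg 1 [0°–63.6°] dwell: s stays 0.0000
seg 2 [63.6°–164.6°] uniform, h=12: θ=115.3° here. β=51.7, B=101. 12·51.7/101 = 6.1426 → s = 6.1426
radial distance = base radius + s = 38 + 6.1426 = 44.1426

44.1426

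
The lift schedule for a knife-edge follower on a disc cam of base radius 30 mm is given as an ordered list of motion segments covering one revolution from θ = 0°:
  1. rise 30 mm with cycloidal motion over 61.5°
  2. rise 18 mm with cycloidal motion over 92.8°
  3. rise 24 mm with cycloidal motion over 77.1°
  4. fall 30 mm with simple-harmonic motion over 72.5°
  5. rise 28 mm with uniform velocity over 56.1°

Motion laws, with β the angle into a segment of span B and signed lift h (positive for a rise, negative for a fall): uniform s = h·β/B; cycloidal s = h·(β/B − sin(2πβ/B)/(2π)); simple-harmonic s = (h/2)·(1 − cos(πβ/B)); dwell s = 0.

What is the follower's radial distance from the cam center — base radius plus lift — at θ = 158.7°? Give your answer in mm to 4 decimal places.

seg 1 [0°–61.5°] cycloidal, h=30: full span → s += 30 → s = 30.0000
seg 2 [61.5°–154.3°] cycloidal, h=18: full span → s += 18 → s = 48.0000
seg 3 [154.3°–231.4°] cycloidal, h=24: θ=158.7° here. β=4.4, B=77.1. 24·(0.0571 − sin(2π·0.0571)/(2π)) = 0.0292 → s = 48.0292
radial distance = base radius + s = 30 + 48.0292 = 78.0292

78.0292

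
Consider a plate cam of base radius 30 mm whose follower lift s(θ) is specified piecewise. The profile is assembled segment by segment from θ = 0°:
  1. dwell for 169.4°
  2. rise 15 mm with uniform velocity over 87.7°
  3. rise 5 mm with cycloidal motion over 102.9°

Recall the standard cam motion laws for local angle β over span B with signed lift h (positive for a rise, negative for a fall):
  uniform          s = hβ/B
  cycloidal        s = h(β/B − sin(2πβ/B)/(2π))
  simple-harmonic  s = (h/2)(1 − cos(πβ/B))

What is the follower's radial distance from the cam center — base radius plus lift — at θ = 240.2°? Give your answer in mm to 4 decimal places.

seg 1 [0°–169.4°] dwell: s stays 0.0000
seg 2 [169.4°–257.1°] uniform, h=15: θ=240.2° here. β=70.8, B=87.7. 15·70.8/87.7 = 12.1095 → s = 12.1095
radial distance = base radius + s = 30 + 12.1095 = 42.1095

42.1095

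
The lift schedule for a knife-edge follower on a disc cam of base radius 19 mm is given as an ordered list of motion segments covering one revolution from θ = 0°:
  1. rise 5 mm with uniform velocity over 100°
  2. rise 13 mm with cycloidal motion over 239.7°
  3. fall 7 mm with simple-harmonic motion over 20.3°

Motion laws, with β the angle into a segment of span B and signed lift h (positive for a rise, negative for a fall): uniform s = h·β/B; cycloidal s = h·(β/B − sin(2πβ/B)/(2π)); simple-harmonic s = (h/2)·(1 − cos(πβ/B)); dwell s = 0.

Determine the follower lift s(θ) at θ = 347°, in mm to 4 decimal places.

seg 1 [0°–100°] uniform, h=5: full span → s += 5 → s = 5.0000
seg 2 [100°–339.7°] cycloidal, h=13: full span → s += 13 → s = 18.0000
seg 3 [339.7°–360°] simple-harmonic, h=-7: θ=347° here. β=7.3, B=20.3. -7/2·(1 − cos(π·0.3596)) = -2.0059 → s = 15.9941

15.9941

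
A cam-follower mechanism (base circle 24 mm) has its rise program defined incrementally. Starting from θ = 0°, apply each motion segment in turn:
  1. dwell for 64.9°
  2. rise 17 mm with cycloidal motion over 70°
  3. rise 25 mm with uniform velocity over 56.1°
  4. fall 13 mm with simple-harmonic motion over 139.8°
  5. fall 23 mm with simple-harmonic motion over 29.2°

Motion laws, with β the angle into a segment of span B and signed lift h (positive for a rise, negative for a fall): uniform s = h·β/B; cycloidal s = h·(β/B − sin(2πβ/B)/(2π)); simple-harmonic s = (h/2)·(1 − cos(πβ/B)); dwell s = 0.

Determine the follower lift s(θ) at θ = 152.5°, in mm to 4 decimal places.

seg 1 [0°–64.9°] dwell: s stays 0.0000
seg 2 [64.9°–134.9°] cycloidal, h=17: full span → s += 17 → s = 17.0000
seg 3 [134.9°–191°] uniform, h=25: θ=152.5° here. β=17.6, B=56.1. 25·17.6/56.1 = 7.8431 → s = 24.8431

24.8431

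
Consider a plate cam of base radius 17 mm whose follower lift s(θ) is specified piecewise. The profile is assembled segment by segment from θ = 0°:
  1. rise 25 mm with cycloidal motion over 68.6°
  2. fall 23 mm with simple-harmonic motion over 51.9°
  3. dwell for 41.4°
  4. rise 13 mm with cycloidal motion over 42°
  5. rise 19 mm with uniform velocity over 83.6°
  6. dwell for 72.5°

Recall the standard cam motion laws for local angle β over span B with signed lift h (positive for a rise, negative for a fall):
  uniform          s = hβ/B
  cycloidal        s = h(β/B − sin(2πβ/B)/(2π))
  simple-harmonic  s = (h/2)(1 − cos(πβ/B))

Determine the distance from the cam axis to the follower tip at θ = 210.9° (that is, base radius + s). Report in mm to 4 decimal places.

seg 1 [0°–68.6°] cycloidal, h=25: full span → s += 25 → s = 25.0000
seg 2 [68.6°–120.5°] simple-harmonic, h=-23: full span → s += -23 → s = 2.0000
seg 3 [120.5°–161.9°] dwell: s stays 2.0000
seg 4 [161.9°–203.9°] cycloidal, h=13: full span → s += 13 → s = 15.0000
seg 5 [203.9°–287.5°] uniform, h=19: θ=210.9° here. β=7, B=83.6. 19·7/83.6 = 1.5909 → s = 16.5909
radial distance = base radius + s = 17 + 16.5909 = 33.5909

33.5909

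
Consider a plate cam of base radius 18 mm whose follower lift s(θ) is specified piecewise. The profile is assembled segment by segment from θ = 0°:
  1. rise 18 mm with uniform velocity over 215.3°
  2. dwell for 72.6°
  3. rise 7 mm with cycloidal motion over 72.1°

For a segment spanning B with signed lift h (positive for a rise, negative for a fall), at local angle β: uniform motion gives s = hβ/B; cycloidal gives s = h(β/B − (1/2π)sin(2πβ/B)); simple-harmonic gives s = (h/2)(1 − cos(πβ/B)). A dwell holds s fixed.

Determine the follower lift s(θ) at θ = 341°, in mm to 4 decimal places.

seg 1 [0°–215.3°] uniform, h=18: full span → s += 18 → s = 18.0000
seg 2 [215.3°–287.9°] dwell: s stays 18.0000
seg 3 [287.9°–360°] cycloidal, h=7: θ=341° here. β=53.1, B=72.1. 7·(0.7365 − sin(2π·0.7365)/(2π)) = 6.2654 → s = 24.2654

24.2654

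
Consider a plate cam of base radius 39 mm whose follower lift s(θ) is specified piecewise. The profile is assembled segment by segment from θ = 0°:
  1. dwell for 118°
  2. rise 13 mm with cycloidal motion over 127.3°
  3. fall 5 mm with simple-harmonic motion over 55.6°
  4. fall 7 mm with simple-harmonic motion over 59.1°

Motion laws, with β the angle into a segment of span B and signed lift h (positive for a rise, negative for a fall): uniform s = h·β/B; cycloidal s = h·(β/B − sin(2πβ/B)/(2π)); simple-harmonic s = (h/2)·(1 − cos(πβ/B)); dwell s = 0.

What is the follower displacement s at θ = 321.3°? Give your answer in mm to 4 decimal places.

seg 1 [0°–118°] dwell: s stays 0.0000
seg 2 [118°–245.3°] cycloidal, h=13: full span → s += 13 → s = 13.0000
seg 3 [245.3°–300.9°] simple-harmonic, h=-5: full span → s += -5 → s = 8.0000
seg 4 [300.9°–360°] simple-harmonic, h=-7: θ=321.3° here. β=20.4, B=59.1. -7/2·(1 − cos(π·0.3452)) = -1.8640 → s = 6.1360

6.1360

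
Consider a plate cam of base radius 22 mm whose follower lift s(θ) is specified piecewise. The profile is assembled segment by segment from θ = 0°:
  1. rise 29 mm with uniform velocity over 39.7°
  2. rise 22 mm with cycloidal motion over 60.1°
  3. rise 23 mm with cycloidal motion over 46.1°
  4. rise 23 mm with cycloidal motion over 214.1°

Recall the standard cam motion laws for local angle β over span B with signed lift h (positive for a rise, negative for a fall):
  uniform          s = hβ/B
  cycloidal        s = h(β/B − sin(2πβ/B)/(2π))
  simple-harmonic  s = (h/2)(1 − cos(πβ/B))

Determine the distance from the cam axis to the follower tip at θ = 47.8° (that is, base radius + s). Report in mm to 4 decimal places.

seg 1 [0°–39.7°] uniform, h=29: full span → s += 29 → s = 29.0000
seg 2 [39.7°–99.8°] cycloidal, h=22: θ=47.8° here. β=8.1, B=60.1. 22·(0.1348 − sin(2π·0.1348)/(2π)) = 0.3419 → s = 29.3419
radial distance = base radius + s = 22 + 29.3419 = 51.3419

51.3419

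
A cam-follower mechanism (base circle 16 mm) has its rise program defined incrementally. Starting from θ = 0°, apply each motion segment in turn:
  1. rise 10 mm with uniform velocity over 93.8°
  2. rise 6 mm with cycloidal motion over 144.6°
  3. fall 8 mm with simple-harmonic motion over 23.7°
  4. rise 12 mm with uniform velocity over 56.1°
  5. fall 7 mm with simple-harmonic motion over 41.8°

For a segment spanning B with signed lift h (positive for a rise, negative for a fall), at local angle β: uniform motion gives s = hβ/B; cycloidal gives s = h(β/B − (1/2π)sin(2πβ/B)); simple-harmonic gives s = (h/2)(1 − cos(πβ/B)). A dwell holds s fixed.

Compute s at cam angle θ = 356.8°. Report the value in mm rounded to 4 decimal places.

seg 1 [0°–93.8°] uniform, h=10: full span → s += 10 → s = 10.0000
seg 2 [93.8°–238.4°] cycloidal, h=6: full span → s += 6 → s = 16.0000
seg 3 [238.4°–262.1°] simple-harmonic, h=-8: full span → s += -8 → s = 8.0000
seg 4 [262.1°–318.2°] uniform, h=12: full span → s += 12 → s = 20.0000
seg 5 [318.2°–360°] simple-harmonic, h=-7: θ=356.8° here. β=38.6, B=41.8. -7/2·(1 − cos(π·0.9234)) = -6.8993 → s = 13.1007

13.1007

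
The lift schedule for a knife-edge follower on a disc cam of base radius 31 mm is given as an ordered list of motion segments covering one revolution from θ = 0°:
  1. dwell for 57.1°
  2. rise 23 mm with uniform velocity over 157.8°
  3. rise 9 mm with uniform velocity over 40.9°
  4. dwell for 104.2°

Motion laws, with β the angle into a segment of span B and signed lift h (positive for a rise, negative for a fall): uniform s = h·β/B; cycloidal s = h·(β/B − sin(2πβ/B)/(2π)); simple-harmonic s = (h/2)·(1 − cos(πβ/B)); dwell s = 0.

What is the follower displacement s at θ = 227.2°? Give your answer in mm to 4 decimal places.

seg 1 [0°–57.1°] dwell: s stays 0.0000
seg 2 [57.1°–214.9°] uniform, h=23: full span → s += 23 → s = 23.0000
seg 3 [214.9°–255.8°] uniform, h=9: θ=227.2° here. β=12.3, B=40.9. 9·12.3/40.9 = 2.7066 → s = 25.7066

25.7066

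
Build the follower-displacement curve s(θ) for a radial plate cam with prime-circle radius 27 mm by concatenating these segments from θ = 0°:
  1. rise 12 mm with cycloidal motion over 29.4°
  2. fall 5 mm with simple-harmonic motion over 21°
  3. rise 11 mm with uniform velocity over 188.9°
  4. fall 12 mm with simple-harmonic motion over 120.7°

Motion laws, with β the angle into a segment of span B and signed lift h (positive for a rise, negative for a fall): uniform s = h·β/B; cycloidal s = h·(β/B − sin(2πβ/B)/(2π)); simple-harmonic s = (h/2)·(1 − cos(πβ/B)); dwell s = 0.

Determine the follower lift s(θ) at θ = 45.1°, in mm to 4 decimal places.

seg 1 [0°–29.4°] cycloidal, h=12: full span → s += 12 → s = 12.0000
seg 2 [29.4°–50.4°] simple-harmonic, h=-5: θ=45.1° here. β=15.7, B=21. -5/2·(1 − cos(π·0.7476)) = -4.2545 → s = 7.7455

7.7455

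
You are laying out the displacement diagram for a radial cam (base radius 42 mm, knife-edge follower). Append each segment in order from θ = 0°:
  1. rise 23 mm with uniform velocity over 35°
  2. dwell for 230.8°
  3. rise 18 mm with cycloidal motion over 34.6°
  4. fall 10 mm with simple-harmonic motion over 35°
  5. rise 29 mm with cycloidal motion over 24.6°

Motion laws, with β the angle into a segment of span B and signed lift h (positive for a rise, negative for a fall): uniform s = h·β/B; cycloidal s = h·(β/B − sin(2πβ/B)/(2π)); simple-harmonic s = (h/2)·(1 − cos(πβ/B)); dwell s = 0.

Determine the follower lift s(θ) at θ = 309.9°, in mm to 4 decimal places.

seg 1 [0°–35°] uniform, h=23: full span → s += 23 → s = 23.0000
seg 2 [35°–265.8°] dwell: s stays 23.0000
seg 3 [265.8°–300.4°] cycloidal, h=18: full span → s += 18 → s = 41.0000
seg 4 [300.4°–335.4°] simple-harmonic, h=-10: θ=309.9° here. β=9.5, B=35. -10/2·(1 − cos(π·0.2714)) = -1.7103 → s = 39.2897

39.2897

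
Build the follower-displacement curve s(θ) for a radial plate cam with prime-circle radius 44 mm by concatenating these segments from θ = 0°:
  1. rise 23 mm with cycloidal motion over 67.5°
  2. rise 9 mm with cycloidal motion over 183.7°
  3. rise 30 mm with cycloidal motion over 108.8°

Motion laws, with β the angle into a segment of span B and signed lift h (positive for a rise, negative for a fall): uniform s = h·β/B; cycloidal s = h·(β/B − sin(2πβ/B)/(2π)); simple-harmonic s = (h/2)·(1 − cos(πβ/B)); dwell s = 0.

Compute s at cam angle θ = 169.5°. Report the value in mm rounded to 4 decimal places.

seg 1 [0°–67.5°] cycloidal, h=23: full span → s += 23 → s = 23.0000
seg 2 [67.5°–251.2°] cycloidal, h=9: θ=169.5° here. β=102, B=183.7. 9·(0.5553 − sin(2π·0.5553)/(2π)) = 5.4846 → s = 28.4846

28.4846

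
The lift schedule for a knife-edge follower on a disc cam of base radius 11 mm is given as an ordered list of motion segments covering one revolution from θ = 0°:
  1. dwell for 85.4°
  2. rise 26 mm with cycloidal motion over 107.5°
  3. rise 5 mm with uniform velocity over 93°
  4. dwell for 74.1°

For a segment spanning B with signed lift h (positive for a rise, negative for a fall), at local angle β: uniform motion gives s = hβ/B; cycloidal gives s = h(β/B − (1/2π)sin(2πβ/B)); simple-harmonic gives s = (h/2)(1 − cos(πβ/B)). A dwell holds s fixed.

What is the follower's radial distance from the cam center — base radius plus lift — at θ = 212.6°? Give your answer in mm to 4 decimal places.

seg 1 [0°–85.4°] dwell: s stays 0.0000
seg 2 [85.4°–192.9°] cycloidal, h=26: full span → s += 26 → s = 26.0000
seg 3 [192.9°–285.9°] uniform, h=5: θ=212.6° here. β=19.7, B=93. 5·19.7/93 = 1.0591 → s = 27.0591
radial distance = base radius + s = 11 + 27.0591 = 38.0591

38.0591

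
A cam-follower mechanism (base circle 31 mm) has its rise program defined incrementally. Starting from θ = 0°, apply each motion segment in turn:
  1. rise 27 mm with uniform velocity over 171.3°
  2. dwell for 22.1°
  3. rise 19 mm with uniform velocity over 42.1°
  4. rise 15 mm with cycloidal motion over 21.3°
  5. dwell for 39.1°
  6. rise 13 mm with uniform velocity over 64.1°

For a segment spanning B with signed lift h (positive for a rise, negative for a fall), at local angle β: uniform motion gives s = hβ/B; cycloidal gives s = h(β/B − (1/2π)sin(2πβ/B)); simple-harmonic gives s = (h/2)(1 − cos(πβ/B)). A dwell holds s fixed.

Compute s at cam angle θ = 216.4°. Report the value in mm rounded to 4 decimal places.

seg 1 [0°–171.3°] uniform, h=27: full span → s += 27 → s = 27.0000
seg 2 [171.3°–193.4°] dwell: s stays 27.0000
seg 3 [193.4°–235.5°] uniform, h=19: θ=216.4° here. β=23, B=42.1. 19·23/42.1 = 10.3800 → s = 37.3800

37.3800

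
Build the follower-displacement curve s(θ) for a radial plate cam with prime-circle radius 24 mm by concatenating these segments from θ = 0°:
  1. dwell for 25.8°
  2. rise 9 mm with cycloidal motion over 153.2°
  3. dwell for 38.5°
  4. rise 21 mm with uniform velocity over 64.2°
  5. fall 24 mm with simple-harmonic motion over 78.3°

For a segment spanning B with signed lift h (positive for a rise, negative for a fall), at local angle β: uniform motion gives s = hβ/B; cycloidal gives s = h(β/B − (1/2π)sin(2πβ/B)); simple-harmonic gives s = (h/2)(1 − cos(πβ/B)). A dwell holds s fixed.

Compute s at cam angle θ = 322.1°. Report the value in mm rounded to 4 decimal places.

seg 1 [0°–25.8°] dwell: s stays 0.0000
seg 2 [25.8°–179°] cycloidal, h=9: full span → s += 9 → s = 9.0000
seg 3 [179°–217.5°] dwell: s stays 9.0000
seg 4 [217.5°–281.7°] uniform, h=21: full span → s += 21 → s = 30.0000
seg 5 [281.7°–360°] simple-harmonic, h=-24: θ=322.1° here. β=40.4, B=78.3. -24/2·(1 − cos(π·0.5160)) = -12.6016 → s = 17.3984

17.3984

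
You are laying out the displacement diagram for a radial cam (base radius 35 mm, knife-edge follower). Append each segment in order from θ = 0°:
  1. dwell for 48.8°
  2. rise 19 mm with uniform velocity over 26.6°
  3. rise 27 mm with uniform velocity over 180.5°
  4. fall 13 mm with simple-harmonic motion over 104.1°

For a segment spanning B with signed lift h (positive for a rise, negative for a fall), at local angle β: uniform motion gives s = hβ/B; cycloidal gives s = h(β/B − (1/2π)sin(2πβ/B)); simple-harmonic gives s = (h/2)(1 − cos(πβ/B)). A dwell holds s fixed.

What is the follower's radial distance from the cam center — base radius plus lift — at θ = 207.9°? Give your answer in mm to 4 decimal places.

seg 1 [0°–48.8°] dwell: s stays 0.0000
seg 2 [48.8°–75.4°] uniform, h=19: full span → s += 19 → s = 19.0000
seg 3 [75.4°–255.9°] uniform, h=27: θ=207.9° here. β=132.5, B=180.5. 27·132.5/180.5 = 19.8199 → s = 38.8199
radial distance = base radius + s = 35 + 38.8199 = 73.8199

73.8199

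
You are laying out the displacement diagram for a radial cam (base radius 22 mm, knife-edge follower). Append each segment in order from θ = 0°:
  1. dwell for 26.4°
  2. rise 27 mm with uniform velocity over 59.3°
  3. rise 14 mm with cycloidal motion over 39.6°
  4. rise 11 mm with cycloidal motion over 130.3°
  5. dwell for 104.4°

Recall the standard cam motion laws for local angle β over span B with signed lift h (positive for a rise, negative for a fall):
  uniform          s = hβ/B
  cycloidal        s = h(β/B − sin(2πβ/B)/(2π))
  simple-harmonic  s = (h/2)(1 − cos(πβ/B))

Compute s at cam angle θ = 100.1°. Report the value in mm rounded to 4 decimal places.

seg 1 [0°–26.4°] dwell: s stays 0.0000
seg 2 [26.4°–85.7°] uniform, h=27: full span → s += 27 → s = 27.0000
seg 3 [85.7°–125.3°] cycloidal, h=14: θ=100.1° here. β=14.4, B=39.6. 14·(0.3636 − sin(2π·0.3636)/(2π)) = 3.4070 → s = 30.4070

30.4070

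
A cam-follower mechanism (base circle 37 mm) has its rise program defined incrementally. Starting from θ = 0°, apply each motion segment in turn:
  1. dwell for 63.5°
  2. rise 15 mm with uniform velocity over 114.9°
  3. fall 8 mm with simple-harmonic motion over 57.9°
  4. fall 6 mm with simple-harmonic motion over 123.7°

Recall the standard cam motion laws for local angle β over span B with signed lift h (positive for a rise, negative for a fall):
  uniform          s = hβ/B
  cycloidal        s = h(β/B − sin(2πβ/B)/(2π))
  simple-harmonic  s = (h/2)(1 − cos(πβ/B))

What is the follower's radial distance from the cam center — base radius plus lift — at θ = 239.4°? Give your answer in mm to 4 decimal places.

seg 1 [0°–63.5°] dwell: s stays 0.0000
seg 2 [63.5°–178.4°] uniform, h=15: full span → s += 15 → s = 15.0000
seg 3 [178.4°–236.3°] simple-harmonic, h=-8: full span → s += -8 → s = 7.0000
seg 4 [236.3°–360°] simple-harmonic, h=-6: θ=239.4° here. β=3.1, B=123.7. -6/2·(1 − cos(π·0.0251)) = -0.0093 → s = 6.9907
radial distance = base radius + s = 37 + 6.9907 = 43.9907

43.9907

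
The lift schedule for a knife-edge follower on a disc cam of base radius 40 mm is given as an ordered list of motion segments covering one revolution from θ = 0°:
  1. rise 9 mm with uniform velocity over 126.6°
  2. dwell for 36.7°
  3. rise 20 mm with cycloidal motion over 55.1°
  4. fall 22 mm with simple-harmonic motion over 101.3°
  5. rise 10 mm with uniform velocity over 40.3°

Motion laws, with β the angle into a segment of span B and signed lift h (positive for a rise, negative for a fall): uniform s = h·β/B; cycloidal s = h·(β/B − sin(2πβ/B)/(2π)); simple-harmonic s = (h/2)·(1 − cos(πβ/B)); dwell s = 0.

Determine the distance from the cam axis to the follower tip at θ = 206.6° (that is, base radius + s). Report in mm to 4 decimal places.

seg 1 [0°–126.6°] uniform, h=9: full span → s += 9 → s = 9.0000
seg 2 [126.6°–163.3°] dwell: s stays 9.0000
seg 3 [163.3°–218.4°] cycloidal, h=20: θ=206.6° here. β=43.3, B=55.1. 20·(0.7858 − sin(2π·0.7858)/(2π)) = 18.8196 → s = 27.8196
radial distance = base radius + s = 40 + 27.8196 = 67.8196

67.8196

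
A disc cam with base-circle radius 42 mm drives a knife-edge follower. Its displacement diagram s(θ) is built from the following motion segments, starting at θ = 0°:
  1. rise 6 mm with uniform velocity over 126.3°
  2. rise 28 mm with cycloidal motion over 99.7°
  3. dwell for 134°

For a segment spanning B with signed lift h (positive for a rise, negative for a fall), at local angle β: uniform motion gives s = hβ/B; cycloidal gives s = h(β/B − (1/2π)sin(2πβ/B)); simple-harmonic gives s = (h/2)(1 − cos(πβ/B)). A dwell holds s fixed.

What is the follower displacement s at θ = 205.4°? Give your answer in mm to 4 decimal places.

seg 1 [0°–126.3°] uniform, h=6: full span → s += 6 → s = 6.0000
seg 2 [126.3°–226°] cycloidal, h=28: θ=205.4° here. β=79.1, B=99.7. 28·(0.7934 − sin(2π·0.7934)/(2π)) = 26.5065 → s = 32.5065

32.5065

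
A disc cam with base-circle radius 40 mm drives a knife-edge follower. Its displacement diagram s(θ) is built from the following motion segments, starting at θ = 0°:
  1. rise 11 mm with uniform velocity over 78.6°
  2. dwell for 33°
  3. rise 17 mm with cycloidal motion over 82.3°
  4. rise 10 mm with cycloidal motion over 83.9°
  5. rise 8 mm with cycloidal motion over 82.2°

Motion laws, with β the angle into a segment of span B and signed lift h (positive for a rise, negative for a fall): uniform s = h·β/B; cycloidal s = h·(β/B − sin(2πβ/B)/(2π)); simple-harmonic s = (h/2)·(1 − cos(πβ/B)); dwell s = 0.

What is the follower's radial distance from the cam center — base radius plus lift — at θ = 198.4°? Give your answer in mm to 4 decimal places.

seg 1 [0°–78.6°] uniform, h=11: full span → s += 11 → s = 11.0000
seg 2 [78.6°–111.6°] dwell: s stays 11.0000
seg 3 [111.6°–193.9°] cycloidal, h=17: full span → s += 17 → s = 28.0000
seg 4 [193.9°–277.8°] cycloidal, h=10: θ=198.4° here. β=4.5, B=83.9. 10·(0.0536 − sin(2π·0.0536)/(2π)) = 0.0101 → s = 28.0101
radial distance = base radius + s = 40 + 28.0101 = 68.0101

68.0101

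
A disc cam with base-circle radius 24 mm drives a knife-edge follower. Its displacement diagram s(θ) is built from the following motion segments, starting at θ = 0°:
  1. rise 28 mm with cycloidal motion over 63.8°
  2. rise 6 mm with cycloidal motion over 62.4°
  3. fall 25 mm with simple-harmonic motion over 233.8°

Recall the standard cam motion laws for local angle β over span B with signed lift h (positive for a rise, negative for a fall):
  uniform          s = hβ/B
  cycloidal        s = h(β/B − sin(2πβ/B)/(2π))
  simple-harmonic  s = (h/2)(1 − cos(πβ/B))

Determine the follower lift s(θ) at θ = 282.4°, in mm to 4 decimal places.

seg 1 [0°–63.8°] cycloidal, h=28: full span → s += 28 → s = 28.0000
seg 2 [63.8°–126.2°] cycloidal, h=6: full span → s += 6 → s = 34.0000
seg 3 [126.2°–360°] simple-harmonic, h=-25: θ=282.4° here. β=156.2, B=233.8. -25/2·(1 − cos(π·0.6681)) = -18.7984 → s = 15.2016

15.2016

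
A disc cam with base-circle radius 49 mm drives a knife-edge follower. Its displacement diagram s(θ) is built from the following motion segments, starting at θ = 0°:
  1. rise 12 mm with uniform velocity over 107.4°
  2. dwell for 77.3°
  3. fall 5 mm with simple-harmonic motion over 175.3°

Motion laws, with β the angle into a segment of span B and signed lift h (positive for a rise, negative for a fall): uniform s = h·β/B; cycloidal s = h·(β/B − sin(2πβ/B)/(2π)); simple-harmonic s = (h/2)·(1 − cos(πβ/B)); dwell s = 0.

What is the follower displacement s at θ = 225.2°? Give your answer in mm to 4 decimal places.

seg 1 [0°–107.4°] uniform, h=12: full span → s += 12 → s = 12.0000
seg 2 [107.4°–184.7°] dwell: s stays 12.0000
seg 3 [184.7°–360°] simple-harmonic, h=-5: θ=225.2° here. β=40.5, B=175.3. -5/2·(1 − cos(π·0.2310)) = -0.6301 → s = 11.3699

11.3699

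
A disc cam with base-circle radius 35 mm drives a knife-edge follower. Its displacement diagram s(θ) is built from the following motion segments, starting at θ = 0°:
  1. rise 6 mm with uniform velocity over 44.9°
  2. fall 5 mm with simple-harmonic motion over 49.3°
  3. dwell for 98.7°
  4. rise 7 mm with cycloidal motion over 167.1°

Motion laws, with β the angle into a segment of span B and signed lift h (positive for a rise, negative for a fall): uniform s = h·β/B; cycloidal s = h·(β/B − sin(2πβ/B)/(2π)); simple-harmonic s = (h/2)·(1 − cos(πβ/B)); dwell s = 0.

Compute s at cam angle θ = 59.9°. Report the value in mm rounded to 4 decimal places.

seg 1 [0°–44.9°] uniform, h=6: full span → s += 6 → s = 6.0000
seg 2 [44.9°–94.2°] simple-harmonic, h=-5: θ=59.9° here. β=15, B=49.3. -5/2·(1 − cos(π·0.3043)) = -1.0577 → s = 4.9423

4.9423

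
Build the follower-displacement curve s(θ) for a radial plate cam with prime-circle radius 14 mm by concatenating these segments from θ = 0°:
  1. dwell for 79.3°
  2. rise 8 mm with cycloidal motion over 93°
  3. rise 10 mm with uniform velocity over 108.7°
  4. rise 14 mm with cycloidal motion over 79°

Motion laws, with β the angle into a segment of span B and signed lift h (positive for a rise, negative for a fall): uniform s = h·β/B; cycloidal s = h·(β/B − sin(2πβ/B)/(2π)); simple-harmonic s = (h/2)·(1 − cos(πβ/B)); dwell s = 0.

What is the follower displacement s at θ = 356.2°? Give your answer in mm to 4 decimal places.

seg 1 [0°–79.3°] dwell: s stays 0.0000
seg 2 [79.3°–172.3°] cycloidal, h=8: full span → s += 8 → s = 8.0000
seg 3 [172.3°–281°] uniform, h=10: full span → s += 10 → s = 18.0000
seg 4 [281°–360°] cycloidal, h=14: θ=356.2° here. β=75.2, B=79. 14·(0.9519 − sin(2π·0.9519)/(2π)) = 13.9898 → s = 31.9898

31.9898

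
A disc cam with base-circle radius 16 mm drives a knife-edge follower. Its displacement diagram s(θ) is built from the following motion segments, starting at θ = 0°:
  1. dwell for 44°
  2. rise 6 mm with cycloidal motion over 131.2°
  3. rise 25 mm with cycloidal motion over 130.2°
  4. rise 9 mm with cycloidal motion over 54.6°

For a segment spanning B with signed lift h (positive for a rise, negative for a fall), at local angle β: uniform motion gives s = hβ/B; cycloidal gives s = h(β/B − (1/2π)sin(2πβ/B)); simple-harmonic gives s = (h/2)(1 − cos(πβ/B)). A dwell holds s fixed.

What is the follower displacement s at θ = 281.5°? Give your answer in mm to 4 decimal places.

seg 1 [0°–44°] dwell: s stays 0.0000
seg 2 [44°–175.2°] cycloidal, h=6: full span → s += 6 → s = 6.0000
seg 3 [175.2°–305.4°] cycloidal, h=25: θ=281.5° here. β=106.3, B=130.2. 25·(0.8164 − sin(2π·0.8164)/(2π)) = 24.0481 → s = 30.0481

30.0481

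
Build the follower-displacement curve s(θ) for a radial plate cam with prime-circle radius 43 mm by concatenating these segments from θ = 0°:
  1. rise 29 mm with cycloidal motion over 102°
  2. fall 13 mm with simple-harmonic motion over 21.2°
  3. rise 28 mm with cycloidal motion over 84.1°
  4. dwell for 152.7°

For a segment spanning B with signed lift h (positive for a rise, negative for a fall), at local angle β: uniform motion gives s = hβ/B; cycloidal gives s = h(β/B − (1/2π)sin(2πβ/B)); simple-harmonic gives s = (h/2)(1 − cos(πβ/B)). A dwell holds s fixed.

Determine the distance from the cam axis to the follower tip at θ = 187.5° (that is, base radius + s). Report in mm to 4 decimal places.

seg 1 [0°–102°] cycloidal, h=29: full span → s += 29 → s = 29.0000
seg 2 [102°–123.2°] simple-harmonic, h=-13: full span → s += -13 → s = 16.0000
seg 3 [123.2°–207.3°] cycloidal, h=28: θ=187.5° here. β=64.3, B=84.1. 28·(0.7646 − sin(2π·0.7646)/(2π)) = 25.8455 → s = 41.8455
radial distance = base radius + s = 43 + 41.8455 = 84.8455

84.8455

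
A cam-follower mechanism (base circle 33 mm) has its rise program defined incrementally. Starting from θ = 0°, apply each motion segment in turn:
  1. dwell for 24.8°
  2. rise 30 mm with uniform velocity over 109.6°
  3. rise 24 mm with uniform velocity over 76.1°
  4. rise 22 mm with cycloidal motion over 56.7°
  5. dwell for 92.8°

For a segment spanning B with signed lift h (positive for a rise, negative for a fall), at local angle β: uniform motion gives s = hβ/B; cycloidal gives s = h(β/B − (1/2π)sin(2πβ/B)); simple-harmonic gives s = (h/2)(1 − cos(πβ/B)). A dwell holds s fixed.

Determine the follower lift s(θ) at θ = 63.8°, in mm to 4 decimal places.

seg 1 [0°–24.8°] dwell: s stays 0.0000
seg 2 [24.8°–134.4°] uniform, h=30: θ=63.8° here. β=39, B=109.6. 30·39/109.6 = 10.6752 → s = 10.6752

10.6752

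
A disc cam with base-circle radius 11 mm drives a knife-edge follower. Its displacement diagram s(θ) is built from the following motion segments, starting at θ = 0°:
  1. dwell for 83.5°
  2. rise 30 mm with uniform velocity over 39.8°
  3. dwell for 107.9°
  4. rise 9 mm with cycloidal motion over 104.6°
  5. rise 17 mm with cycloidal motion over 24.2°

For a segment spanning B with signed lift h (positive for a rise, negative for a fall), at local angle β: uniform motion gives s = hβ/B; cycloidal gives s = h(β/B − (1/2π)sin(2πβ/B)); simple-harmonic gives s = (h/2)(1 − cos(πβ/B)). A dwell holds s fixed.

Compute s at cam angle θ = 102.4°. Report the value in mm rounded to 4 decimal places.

seg 1 [0°–83.5°] dwell: s stays 0.0000
seg 2 [83.5°–123.3°] uniform, h=30: θ=102.4° here. β=18.9, B=39.8. 30·18.9/39.8 = 14.2462 → s = 14.2462

14.2462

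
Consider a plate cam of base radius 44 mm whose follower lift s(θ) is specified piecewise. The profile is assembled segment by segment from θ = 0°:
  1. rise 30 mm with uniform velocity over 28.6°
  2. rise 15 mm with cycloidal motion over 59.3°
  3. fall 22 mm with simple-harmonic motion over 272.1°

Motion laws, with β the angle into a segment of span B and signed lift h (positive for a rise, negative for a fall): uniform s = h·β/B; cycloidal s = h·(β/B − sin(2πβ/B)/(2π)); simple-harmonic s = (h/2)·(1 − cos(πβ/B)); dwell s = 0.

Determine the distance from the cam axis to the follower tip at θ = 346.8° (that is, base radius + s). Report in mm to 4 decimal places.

seg 1 [0°–28.6°] uniform, h=30: full span → s += 30 → s = 30.0000
seg 2 [28.6°–87.9°] cycloidal, h=15: full span → s += 15 → s = 45.0000
seg 3 [87.9°–360°] simple-harmonic, h=-22: θ=346.8° here. β=258.9, B=272.1. -22/2·(1 − cos(π·0.9515)) = -21.8725 → s = 23.1275
radial distance = base radius + s = 44 + 23.1275 = 67.1275

67.1275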